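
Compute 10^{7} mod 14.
10

Using successive squaring:
Binary expansion of 7: 111
Powers of 10 mod 14 (each is the square of the previous):
  10^1 ≡ 10 (mod 14)
  10^2 ≡ 10² = 100 ≡ 2 (mod 14)
  10^4 ≡ 2² = 4 ≡ 4 (mod 14)
7 = 4 + 2 + 1, so 10^7 = 10^4 × 10^2 × 10^1 ≡ 4 × 2 × 10 (mod 14)
Multiplying step by step:
  4 × 2 = 8 ≡ 8 (mod 14)
  8 × 10 = 80 ≡ 10 (mod 14)
Result: 10^7 ≡ 10 (mod 14)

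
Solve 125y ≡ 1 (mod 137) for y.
125^(-1) ≡ 57 (mod 137). Verification: 125 × 57 = 7125 ≡ 1 (mod 137)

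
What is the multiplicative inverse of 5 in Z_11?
9

Using Extended Euclidean Algorithm:
gcd(5, 11) = 1
Bezout coefficients: 5 × -2 + 11 × 1 = 1
So 5 × -2 ≡ 1 (mod 11)
The inverse is -2 mod 11 = 9
Verification: 5 × 9 = 45 = 4 × 11 + 1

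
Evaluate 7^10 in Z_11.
10 = 8 + 2 (binary 1010). Repeated squaring mod 11: 7^1 ≡ 7; 7^2 ≡ 7² = 49 ≡ 5; 7^4 ≡ 5² = 25 ≡ 3; 7^8 ≡ 3² = 9 ≡ 9. Multiply: 7^10 = 7^8 × 7^2 ≡ 9 × 5 (mod 11): 9 × 5 = 45 ≡ 1. So 7^10 ≡ 1 (mod 11).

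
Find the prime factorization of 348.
2^2 × 3 × 29

Divide by primes starting from smallest:
348 ÷ 2 = 174
174 ÷ 2 = 87
87 ÷ 3 = 29
29 ÷ 29 = 1

348 = 2^2 × 3 × 29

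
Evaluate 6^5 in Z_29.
5 = 4 + 1 (binary 101). Repeated squaring mod 29: 6^1 ≡ 6; 6^2 ≡ 6² = 36 ≡ 7; 6^4 ≡ 7² = 49 ≡ 20. Multiply: 6^5 = 6^4 × 6^1 ≡ 20 × 6 (mod 29): 20 × 6 = 120 ≡ 4. So 6^5 ≡ 4 (mod 29).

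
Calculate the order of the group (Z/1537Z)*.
1456

Prime factorization: 1537 = 29 × 53
Using the formula φ(n) = n × Π(1 - 1/p) for each prime factor p:
φ(1537) = 1537 × (1 - 1/29) × (1 - 1/53)
φ(1537) = 1456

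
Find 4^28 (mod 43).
Using repeated squaring. 28 = 16 + 8 + 4 (binary 11100). Repeated squaring mod 43: 4^1 ≡ 4; 4^2 ≡ 4² = 16 ≡ 16; 4^4 ≡ 16² = 256 ≡ 41; 4^8 ≡ 41² = 1681 ≡ 4; 4^16 ≡ 4² = 16 ≡ 16. Multiply: 4^28 = 4^16 × 4^8 × 4^4 ≡ 16 × 4 × 41 (mod 43): 16 × 4 = 64 ≡ 21; 21 × 41 = 861 ≡ 1. So 4^28 ≡ 1 (mod 43).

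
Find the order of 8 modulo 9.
Powers of 8 mod 9: 8^1≡8, 8^2≡1. Order = 2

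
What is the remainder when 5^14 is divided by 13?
Using Fermat: 5^{12} ≡ 1 (mod 13). 14 ≡ 2 (mod 12). So 5^{14} ≡ 5^{2} ≡ 12 (mod 13)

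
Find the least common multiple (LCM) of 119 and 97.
11543

First find GCD(119, 97) using the Euclidean algorithm:
119 = 1 × 97 + 22
97 = 4 × 22 + 9
22 = 2 × 9 + 4
9 = 2 × 4 + 1
4 = 4 × 1 + 0
GCD(119, 97) = 1

LCM formula: LCM(a, b) = (a × b) / GCD(a, b)
LCM(119, 97) = (119 × 97) / 1
LCM(119, 97) = 11543 / 1
LCM(119, 97) = 11543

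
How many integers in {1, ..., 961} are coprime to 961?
930

Prime factorization: 961 = 31^2
Using the formula φ(n) = n × Π(1 - 1/p) for each prime factor p:
φ(961) = 961 × (1 - 1/31)
φ(961) = 930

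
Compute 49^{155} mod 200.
49

Using successive squaring:
Binary expansion of 155: 10011011
Powers of 49 mod 200 (each is the square of the previous):
  49^1 ≡ 49 (mod 200)
  49^2 ≡ 49² = 2401 ≡ 1 (mod 200)
  49^4 ≡ 1² = 1 ≡ 1 (mod 200)
  49^8 ≡ 1² = 1 ≡ 1 (mod 200)
  49^16 ≡ 1² = 1 ≡ 1 (mod 200)
  49^32 ≡ 1² = 1 ≡ 1 (mod 200)
  49^64 ≡ 1² = 1 ≡ 1 (mod 200)
  49^128 ≡ 1² = 1 ≡ 1 (mod 200)
155 = 128 + 16 + 8 + 2 + 1, so 49^155 = 49^128 × 49^16 × 49^8 × 49^2 × 49^1 ≡ 1 × 1 × 1 × 1 × 49 (mod 200)
Multiplying step by step:
  1 × 1 = 1 ≡ 1 (mod 200)
  1 × 1 = 1 ≡ 1 (mod 200)
  1 × 1 = 1 ≡ 1 (mod 200)
  1 × 49 = 49 ≡ 49 (mod 200)
Result: 49^155 ≡ 49 (mod 200)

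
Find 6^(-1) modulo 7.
6

Using Extended Euclidean Algorithm:
gcd(6, 7) = 1
Bezout coefficients: 6 × -1 + 7 × 1 = 1
So 6 × -1 ≡ 1 (mod 7)
The inverse is -1 mod 7 = 6
Verification: 6 × 6 = 36 = 5 × 7 + 1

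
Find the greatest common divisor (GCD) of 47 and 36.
1

Using the Euclidean algorithm:
47 = 1 × 36 + 11
36 = 3 × 11 + 3
11 = 3 × 3 + 2
3 = 1 × 2 + 1
2 = 2 × 1 + 0

GCD(47, 36) = 1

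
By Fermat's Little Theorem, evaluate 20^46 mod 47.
By Fermat's Little Theorem, 20^{46} ≡ 1 (mod 47) since 47 is prime and gcd(20, 47) = 1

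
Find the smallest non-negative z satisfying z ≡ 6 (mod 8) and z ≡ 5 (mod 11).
M = 8 × 11 = 88. M₁ = 11, y₁ ≡ 3 (mod 8). M₂ = 8, y₂ ≡ 7 (mod 11). z = 6×11×3 + 5×8×7 ≡ 38 (mod 88)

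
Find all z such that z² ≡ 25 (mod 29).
The square roots of 25 mod 29 are 24 and 5. Verify: 24² = 576 ≡ 25 (mod 29)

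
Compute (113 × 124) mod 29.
5

(113 × 124) = 14012
14012 mod 29 = 5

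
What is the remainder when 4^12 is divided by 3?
Using Fermat: 4^{2} ≡ 1 (mod 3). 12 ≡ 0 (mod 2). So 4^{12} ≡ 4^{0} ≡ 1 (mod 3)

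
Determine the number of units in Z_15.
8

Prime factorization: 15 = 3 × 5
Using the formula φ(n) = n × Π(1 - 1/p) for each prime factor p:
φ(15) = 15 × (1 - 1/3) × (1 - 1/5)
φ(15) = 8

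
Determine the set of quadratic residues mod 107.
QRs mod 107: {1, 3, 4, 9, 10, 11, 12, 13, 14, 16, 19, 23, 25, 27, 29, 30, 33, 34, 35, 36, 37, 39, 40, 41, 42, 44, 47, 48, 49, 52, 53, 56, 57, 61, 62, 64, 69, 75, 76, 79, 81, 83, 85, 86, 87, 89, 90, 92, 99, 100, 101, 102, 105}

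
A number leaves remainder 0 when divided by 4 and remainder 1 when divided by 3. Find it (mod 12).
M = 4 × 3 = 12. M₁ = 3, y₁ ≡ 3 (mod 4). M₂ = 4, y₂ ≡ 1 (mod 3). x = 0×3×3 + 1×4×1 ≡ 4 (mod 12)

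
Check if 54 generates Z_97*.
p - 1 = 96 has prime divisors 2, 3. Check 54^(96/q) mod 97 for each: 54^(96/2) = 54^48 ≡ 1, 54^(96/3) = 54^32 ≡ 35 (mod 97). Since 54^48 ≡ 1 (mod 97), the order of 54 divides 48 (in fact the order is 24) ≠ 96, so it is not a primitive root.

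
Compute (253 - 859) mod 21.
3

(253 - 859) = -606
-606 mod 21 = 3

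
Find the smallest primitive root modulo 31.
p - 1 = 30 has prime divisors 2, 3, 5. h is a primitive root mod 31 iff h^(30/q) ≢ 1 (mod 31) for each such q.
h = 2: 2^15 ≡ 1, 2^10 ≡ 1, 2^6 ≡ 2 (mod 31); 2^15 ≡ 1, so not a primitive root.
h = 3: 3^15 ≡ 30, 3^10 ≡ 25, 3^6 ≡ 16 (mod 31); none is 1, so 3 has order 30 and is a primitive root.
The smallest primitive root mod 31 is g = 3.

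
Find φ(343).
294

Prime factorization: 343 = 7^3
Using the formula φ(n) = n × Π(1 - 1/p) for each prime factor p:
φ(343) = 343 × (1 - 1/7)
φ(343) = 294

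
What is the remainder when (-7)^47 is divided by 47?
Using Fermat: (-7)^{46} ≡ 1 (mod 47). 47 ≡ 1 (mod 46). So (-7)^{47} ≡ (-7)^{1} ≡ 40 (mod 47)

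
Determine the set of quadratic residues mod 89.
QRs mod 89: {1, 2, 4, 5, 8, 9, 10, 11, 16, 17, 18, 20, 21, 22, 25, 32, 34, 36, 39, 40, 42, 44, 45, 47, 49, 50, 53, 55, 57, 64, 67, 68, 69, 71, 72, 73, 78, 79, 80, 81, 84, 85, 87, 88}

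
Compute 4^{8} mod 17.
1

Using successive squaring:
Binary expansion of 8: 1000
Powers of 4 mod 17 (each is the square of the previous):
  4^1 ≡ 4 (mod 17)
  4^2 ≡ 4² = 16 ≡ 16 (mod 17)
  4^4 ≡ 16² = 256 ≡ 1 (mod 17)
  4^8 ≡ 1² = 1 ≡ 1 (mod 17)
8 is a power of 2, so 4^8 is the last square: ≡ 1 (mod 17)
Result: 4^8 ≡ 1 (mod 17)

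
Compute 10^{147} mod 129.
1

Using successive squaring:
Binary expansion of 147: 10010011
Powers of 10 mod 129 (each is the square of the previous):
  10^1 ≡ 10 (mod 129)
  10^2 ≡ 10² = 100 ≡ 100 (mod 129)
  10^4 ≡ 100² = 10000 ≡ 67 (mod 129)
  10^8 ≡ 67² = 4489 ≡ 103 (mod 129)
  10^16 ≡ 103² = 10609 ≡ 31 (mod 129)
  10^32 ≡ 31² = 961 ≡ 58 (mod 129)
  10^64 ≡ 58² = 3364 ≡ 10 (mod 129)
  10^128 ≡ 10² = 100 ≡ 100 (mod 129)
147 = 128 + 16 + 2 + 1, so 10^147 = 10^128 × 10^16 × 10^2 × 10^1 ≡ 100 × 31 × 100 × 10 (mod 129)
Multiplying step by step:
  100 × 31 = 3100 ≡ 4 (mod 129)
  4 × 100 = 400 ≡ 13 (mod 129)
  13 × 10 = 130 ≡ 1 (mod 129)
Result: 10^147 ≡ 1 (mod 129)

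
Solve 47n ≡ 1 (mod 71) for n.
68

Using Extended Euclidean Algorithm:
gcd(47, 71) = 1
Bezout coefficients: 47 × -3 + 71 × 2 = 1
So 47 × -3 ≡ 1 (mod 71)
The inverse is -3 mod 71 = 68
Verification: 47 × 68 = 3196 = 45 × 71 + 1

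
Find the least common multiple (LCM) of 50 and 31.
1550

First find GCD(50, 31) using the Euclidean algorithm:
50 = 1 × 31 + 19
31 = 1 × 19 + 12
19 = 1 × 12 + 7
12 = 1 × 7 + 5
7 = 1 × 5 + 2
5 = 2 × 2 + 1
2 = 2 × 1 + 0
GCD(50, 31) = 1

LCM formula: LCM(a, b) = (a × b) / GCD(a, b)
LCM(50, 31) = (50 × 31) / 1
LCM(50, 31) = 1550 / 1
LCM(50, 31) = 1550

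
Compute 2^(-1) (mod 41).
2^(-1) ≡ 21 (mod 41). Verification: 2 × 21 = 42 ≡ 1 (mod 41)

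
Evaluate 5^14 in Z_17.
Using repeated squaring. 14 = 8 + 4 + 2 (binary 1110). Repeated squaring mod 17: 5^1 ≡ 5; 5^2 ≡ 5² = 25 ≡ 8; 5^4 ≡ 8² = 64 ≡ 13; 5^8 ≡ 13² = 169 ≡ 16. Multiply: 5^14 = 5^8 × 5^4 × 5^2 ≡ 16 × 13 × 8 (mod 17): 16 × 13 = 208 ≡ 4; 4 × 8 = 32 ≡ 15. So 5^14 ≡ 15 (mod 17).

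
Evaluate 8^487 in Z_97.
Using Fermat: 8^{96} ≡ 1 (mod 97). 487 ≡ 7 (mod 96). So 8^{487} ≡ 8^{7} ≡ 12 (mod 97)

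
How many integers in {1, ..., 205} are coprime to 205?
160

Prime factorization: 205 = 5 × 41
Using the formula φ(n) = n × Π(1 - 1/p) for each prime factor p:
φ(205) = 205 × (1 - 1/5) × (1 - 1/41)
φ(205) = 160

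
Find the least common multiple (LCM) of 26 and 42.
546

First find GCD(26, 42) using the Euclidean algorithm:
26 = 0 × 42 + 26
42 = 1 × 26 + 16
26 = 1 × 16 + 10
16 = 1 × 10 + 6
10 = 1 × 6 + 4
6 = 1 × 4 + 2
4 = 2 × 2 + 0
GCD(26, 42) = 2

LCM formula: LCM(a, b) = (a × b) / GCD(a, b)
LCM(26, 42) = (26 × 42) / 2
LCM(26, 42) = 1092 / 2
LCM(26, 42) = 546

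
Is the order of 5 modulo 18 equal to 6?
Yes, ord_18(5) = 6.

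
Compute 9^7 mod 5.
9 ≡ 4 (mod 5). 7 = 4 + 2 + 1 (binary 111). Repeated squaring mod 5: 4^1 ≡ 4; 4^2 ≡ 4² = 16 ≡ 1; 4^4 ≡ 1² = 1 ≡ 1. Multiply: 9^7 ≡ 4^4 × 4^2 × 4^1 ≡ 1 × 1 × 4 (mod 5): 1 × 1 = 1 ≡ 1; 1 × 4 = 4 ≡ 4. So 9^7 ≡ 4 (mod 5).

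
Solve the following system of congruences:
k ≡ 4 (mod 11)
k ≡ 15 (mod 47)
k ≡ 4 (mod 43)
16559

Using the Chinese Remainder Theorem:
M = product of moduli = 22231
For equation 1: M_1 = 2021, 2021 ≡ 8 (mod 11), inverse of 2021 mod 11 is 7 (check: 8 × 7 = 56 ≡ 1 (mod 11))
For equation 2: M_2 = 473, 473 ≡ 3 (mod 47), inverse of 473 mod 47 is 16 (check: 3 × 16 = 48 ≡ 1 (mod 47))
For equation 3: M_3 = 517, 517 ≡ 1 (mod 43), inverse of 517 mod 43 is 1 (check: 1 × 1 = 1 ≡ 1 (mod 43))
Combine: k ≡ Σ r_i×M_i×(M_i⁻¹ mod m_i) = 4×2021×7 + 15×473×16 + 4×517×1 = 56588 + 113520 + 2068 = 172176
172176 mod 22231 = 16559
k ≡ 16559 (mod 22231)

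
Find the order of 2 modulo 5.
Powers of 2 mod 5: 2^1≡2, 2^2≡4, 2^3≡3, 2^4≡1. Order = 4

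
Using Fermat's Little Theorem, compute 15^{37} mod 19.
15

By Fermat's Little Theorem, a^(p-1) ≡ 1 (mod p) for prime p and gcd(a, p) = 1
Here p = 19, so 15^18 ≡ 1 (mod 19)
We can reduce the exponent: 37 mod 18 = 1
So 15^37 ≡ 15^1 (mod 19)
Computing: 15^1 mod 19 = 15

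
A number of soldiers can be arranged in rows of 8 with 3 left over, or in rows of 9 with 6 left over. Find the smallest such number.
M = 8 × 9 = 72. M₁ = 9, y₁ ≡ 1 (mod 8). M₂ = 8, y₂ ≡ 8 (mod 9). x = 3×9×1 + 6×8×8 ≡ 51 (mod 72). The smallest positive such number is 51.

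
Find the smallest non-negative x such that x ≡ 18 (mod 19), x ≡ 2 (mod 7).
37

Using the Chinese Remainder Theorem:
M = product of moduli = 133
For equation 1: M_1 = 7, 7 ≡ 7 (mod 19), inverse of 7 mod 19 is 11 (check: 7 × 11 = 77 ≡ 1 (mod 19))
For equation 2: M_2 = 19, 19 ≡ 5 (mod 7), inverse of 19 mod 7 is 3 (check: 5 × 3 = 15 ≡ 1 (mod 7))
Combine: x ≡ Σ r_i×M_i×(M_i⁻¹ mod m_i) = 18×7×11 + 2×19×3 = 1386 + 114 = 1500
1500 mod 133 = 37
x ≡ 37 (mod 133)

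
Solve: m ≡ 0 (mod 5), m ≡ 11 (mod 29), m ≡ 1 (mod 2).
M = 5 × 29 × 2 = 290. M₁ = 58, y₁ ≡ 2 (mod 5). M₂ = 10, y₂ ≡ 3 (mod 29). M₃ = 145, y₃ ≡ 1 (mod 2). m = 0×58×2 + 11×10×3 + 1×145×1 ≡ 185 (mod 290)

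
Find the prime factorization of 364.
2^2 × 7 × 13

Divide by primes starting from smallest:
364 ÷ 2 = 182
182 ÷ 2 = 91
91 ÷ 7 = 13
13 ÷ 13 = 1

364 = 2^2 × 7 × 13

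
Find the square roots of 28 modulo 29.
The square roots of 28 mod 29 are 12 and 17. Verify: 12² = 144 ≡ 28 (mod 29)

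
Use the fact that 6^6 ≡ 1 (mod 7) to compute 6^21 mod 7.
By Fermat: 6^{6} ≡ 1 (mod 7). 21 = 3×6 + 3. So 6^{21} ≡ 6^{3} ≡ 6 (mod 7)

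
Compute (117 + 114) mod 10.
1

(117 + 114) = 231
231 mod 10 = 1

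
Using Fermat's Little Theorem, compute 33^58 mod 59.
By Fermat's Little Theorem, 33^{58} ≡ 1 (mod 59) since 59 is prime and gcd(33, 59) = 1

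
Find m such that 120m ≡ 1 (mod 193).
120^(-1) ≡ 37 (mod 193). Verification: 120 × 37 = 4440 ≡ 1 (mod 193)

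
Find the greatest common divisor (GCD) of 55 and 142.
1

Using the Euclidean algorithm:
55 = 0 × 142 + 55
142 = 2 × 55 + 32
55 = 1 × 32 + 23
32 = 1 × 23 + 9
23 = 2 × 9 + 5
9 = 1 × 5 + 4
5 = 1 × 4 + 1
4 = 4 × 1 + 0

GCD(55, 142) = 1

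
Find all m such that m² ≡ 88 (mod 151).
The square roots of 88 mod 151 are 36 and 115. Verify: 36² = 1296 ≡ 88 (mod 151)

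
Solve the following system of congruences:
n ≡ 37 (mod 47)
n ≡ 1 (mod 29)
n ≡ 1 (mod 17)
10847

Using the Chinese Remainder Theorem:
M = product of moduli = 23171
For equation 1: M_1 = 493, 493 ≡ 23 (mod 47), inverse of 493 mod 47 is 45 (check: 23 × 45 = 1035 ≡ 1 (mod 47))
For equation 2: M_2 = 799, 799 ≡ 16 (mod 29), inverse of 799 mod 29 is 20 (check: 16 × 20 = 320 ≡ 1 (mod 29))
For equation 3: M_3 = 1363, 1363 ≡ 3 (mod 17), inverse of 1363 mod 17 is 6 (check: 3 × 6 = 18 ≡ 1 (mod 17))
Combine: n ≡ Σ r_i×M_i×(M_i⁻¹ mod m_i) = 37×493×45 + 1×799×20 + 1×1363×6 = 820845 + 15980 + 8178 = 845003
845003 mod 23171 = 10847
n ≡ 10847 (mod 23171)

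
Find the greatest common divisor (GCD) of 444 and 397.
1

Using the Euclidean algorithm:
444 = 1 × 397 + 47
397 = 8 × 47 + 21
47 = 2 × 21 + 5
21 = 4 × 5 + 1
5 = 5 × 1 + 0

GCD(444, 397) = 1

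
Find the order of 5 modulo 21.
Powers of 5 mod 21: 5^1≡5, 5^2≡4, 5^3≡20, 5^4≡16, 5^5≡17, 5^6≡1. Order = 6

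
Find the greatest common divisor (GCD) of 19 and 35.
1

Using the Euclidean algorithm:
19 = 0 × 35 + 19
35 = 1 × 19 + 16
19 = 1 × 16 + 3
16 = 5 × 3 + 1
3 = 3 × 1 + 0

GCD(19, 35) = 1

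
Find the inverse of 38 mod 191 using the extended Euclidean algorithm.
Extended GCD: 38(-5) + 191(1) = 1. So 38^(-1) ≡ 186 ≡ 186 (mod 191). Verify: 38 × 186 = 7068 ≡ 1 (mod 191)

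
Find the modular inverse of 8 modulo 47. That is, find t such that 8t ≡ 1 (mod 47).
6

Using Extended Euclidean Algorithm:
gcd(8, 47) = 1
Bezout coefficients: 8 × 6 + 47 × -1 = 1
So 8 × 6 ≡ 1 (mod 47)
The inverse is 6 mod 47 = 6
Verification: 8 × 6 = 48 = 1 × 47 + 1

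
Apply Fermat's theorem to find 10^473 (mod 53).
By Fermat: 10^{52} ≡ 1 (mod 53). 473 ≡ 5 (mod 52). So 10^{473} ≡ 10^{5} ≡ 42 (mod 53)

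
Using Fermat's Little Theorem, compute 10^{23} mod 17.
5

By Fermat's Little Theorem, a^(p-1) ≡ 1 (mod p) for prime p and gcd(a, p) = 1
Here p = 17, so 10^16 ≡ 1 (mod 17)
We can reduce the exponent: 23 mod 16 = 7
So 10^23 ≡ 10^7 (mod 17)
Computing: 10^7 mod 17 = 5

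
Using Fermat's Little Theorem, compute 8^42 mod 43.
By Fermat's Little Theorem, 8^{42} ≡ 1 (mod 43) since 43 is prime and gcd(8, 43) = 1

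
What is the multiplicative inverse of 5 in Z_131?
5^(-1) ≡ 105 (mod 131). Verification: 5 × 105 = 525 ≡ 1 (mod 131)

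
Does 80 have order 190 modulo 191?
p - 1 = 190 has prime divisors 2, 5, 19. Check 80^(190/q) mod 191 for each: 80^(190/2) = 80^95 ≡ 1, 80^(190/5) = 80^38 ≡ 39, 80^(190/19) = 80^10 ≡ 121 (mod 191). Since 80^95 ≡ 1 (mod 191), the order of 80 divides 95 (in fact the order is 95) ≠ 190, so it is not a primitive root.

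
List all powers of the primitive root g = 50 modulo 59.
g^1, g^2, ..., g^{58} mod 59: {50, 22, 38, 12, 10, 28, 43, 26, 2, 41, 44, 17, 24, 20, 56, 27, 52, 4, 23, 29, 34, 48, 40, 53, 54, 45, 8, 46, 58, 9, 37, 21, 47, 49, 31, 16, 33, 57, 18, 15, 42, 35, 39, 3, 32, 7, 55, 36, 30, 25, 11, 19, 6, 5, 14, 51, 13, 1}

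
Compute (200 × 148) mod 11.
10

(200 × 148) = 29600
29600 mod 11 = 10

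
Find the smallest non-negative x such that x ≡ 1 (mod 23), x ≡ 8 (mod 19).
369

Using the Chinese Remainder Theorem:
M = product of moduli = 437
For equation 1: M_1 = 19, 19 ≡ 19 (mod 23), inverse of 19 mod 23 is 17 (check: 19 × 17 = 323 ≡ 1 (mod 23))
For equation 2: M_2 = 23, 23 ≡ 4 (mod 19), inverse of 23 mod 19 is 5 (check: 4 × 5 = 20 ≡ 1 (mod 19))
Combine: x ≡ Σ r_i×M_i×(M_i⁻¹ mod m_i) = 1×19×17 + 8×23×5 = 323 + 920 = 1243
1243 mod 437 = 369
x ≡ 369 (mod 437)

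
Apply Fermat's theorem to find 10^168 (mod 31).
By Fermat: 10^{30} ≡ 1 (mod 31). 168 = 5×30 + 18. So 10^{168} ≡ 10^{18} ≡ 8 (mod 31)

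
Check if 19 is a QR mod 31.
By Euler's criterion: 19^{15} ≡ 1 (mod 31). Since this equals 1, 19 is a QR.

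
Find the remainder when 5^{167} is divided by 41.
By Fermat: 5^{40} ≡ 1 (mod 41). 167 = 4×40 + 7. So 5^{167} ≡ 5^{7} ≡ 20 (mod 41)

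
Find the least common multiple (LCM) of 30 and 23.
690

First find GCD(30, 23) using the Euclidean algorithm:
30 = 1 × 23 + 7
23 = 3 × 7 + 2
7 = 3 × 2 + 1
2 = 2 × 1 + 0
GCD(30, 23) = 1

LCM formula: LCM(a, b) = (a × b) / GCD(a, b)
LCM(30, 23) = (30 × 23) / 1
LCM(30, 23) = 690 / 1
LCM(30, 23) = 690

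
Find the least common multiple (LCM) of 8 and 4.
8

First find GCD(8, 4) using the Euclidean algorithm:
8 = 2 × 4 + 0
GCD(8, 4) = 4

LCM formula: LCM(a, b) = (a × b) / GCD(a, b)
LCM(8, 4) = (8 × 4) / 4
LCM(8, 4) = 32 / 4
LCM(8, 4) = 8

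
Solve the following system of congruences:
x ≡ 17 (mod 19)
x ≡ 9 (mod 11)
207

Using the Chinese Remainder Theorem:
M = product of moduli = 209
For equation 1: M_1 = 11, 11 ≡ 11 (mod 19), inverse of 11 mod 19 is 7 (check: 11 × 7 = 77 ≡ 1 (mod 19))
For equation 2: M_2 = 19, 19 ≡ 8 (mod 11), inverse of 19 mod 11 is 7 (check: 8 × 7 = 56 ≡ 1 (mod 11))
Combine: x ≡ Σ r_i×M_i×(M_i⁻¹ mod m_i) = 17×11×7 + 9×19×7 = 1309 + 1197 = 2506
2506 mod 209 = 207
x ≡ 207 (mod 209)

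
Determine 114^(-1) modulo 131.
114^(-1) ≡ 77 (mod 131). Verification: 114 × 77 = 8778 ≡ 1 (mod 131)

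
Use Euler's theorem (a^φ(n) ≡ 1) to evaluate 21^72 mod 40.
By Euler: 21^{16} ≡ 1 (mod 40) since gcd(21, 40) = 1. 72 = 4×16 + 8. So 21^{72} ≡ 21^{8} ≡ 1 (mod 40)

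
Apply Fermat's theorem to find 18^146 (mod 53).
By Fermat: 18^{52} ≡ 1 (mod 53). 146 = 2×52 + 42. So 18^{146} ≡ 18^{42} ≡ 7 (mod 53)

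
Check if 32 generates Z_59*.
p - 1 = 58 has prime divisors 2, 29. Check 32^(58/q) mod 59 for each: 32^(58/2) = 32^29 ≡ 58, 32^(58/29) = 32^2 ≡ 21 (mod 59). None of these is 1, so 32 has order 58 = φ(59), so it is a primitive root mod 59.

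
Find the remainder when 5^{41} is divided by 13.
By Fermat: 5^{12} ≡ 1 (mod 13). 41 = 3×12 + 5. So 5^{41} ≡ 5^{5} ≡ 5 (mod 13)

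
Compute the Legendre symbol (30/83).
(30/83) = 30^{41} mod 83 = 1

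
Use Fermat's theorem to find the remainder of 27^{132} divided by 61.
58

By Fermat's Little Theorem, a^(p-1) ≡ 1 (mod p) for prime p and gcd(a, p) = 1
Here p = 61, so 27^60 ≡ 1 (mod 61)
We can reduce the exponent: 132 mod 60 = 12
So 27^132 ≡ 27^12 (mod 61)
Computing: 27^12 mod 61 = 58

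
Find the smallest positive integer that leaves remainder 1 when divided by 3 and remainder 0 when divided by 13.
M = 3 × 13 = 39. M₁ = 13, y₁ ≡ 1 (mod 3). M₂ = 3, y₂ ≡ 9 (mod 13). x = 1×13×1 + 0×3×9 ≡ 13 (mod 39). The smallest positive such number is 13.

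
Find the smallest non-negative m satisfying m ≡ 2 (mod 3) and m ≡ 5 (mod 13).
M = 3 × 13 = 39. M₁ = 13, y₁ ≡ 1 (mod 3). M₂ = 3, y₂ ≡ 9 (mod 13). m = 2×13×1 + 5×3×9 ≡ 5 (mod 39)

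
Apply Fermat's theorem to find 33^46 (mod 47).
By Fermat's Little Theorem, 33^{46} ≡ 1 (mod 47) since 47 is prime and gcd(33, 47) = 1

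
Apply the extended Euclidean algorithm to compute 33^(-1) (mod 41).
Extended GCD: 33(5) + 41(-4) = 1. So 33^(-1) ≡ 5 ≡ 5 (mod 41). Verify: 33 × 5 = 165 ≡ 1 (mod 41)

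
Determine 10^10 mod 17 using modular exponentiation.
10 = 8 + 2 (binary 1010). Repeated squaring mod 17: 10^1 ≡ 10; 10^2 ≡ 10² = 100 ≡ 15; 10^4 ≡ 15² = 225 ≡ 4; 10^8 ≡ 4² = 16 ≡ 16. Multiply: 10^10 = 10^8 × 10^2 ≡ 16 × 15 (mod 17): 16 × 15 = 240 ≡ 2. So 10^10 ≡ 2 (mod 17).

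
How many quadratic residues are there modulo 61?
For prime 61, there are (p-1)/2 = (61-1)/2 = 30 quadratic residues (excluding 0).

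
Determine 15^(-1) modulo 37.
15^(-1) ≡ 5 (mod 37). Verification: 15 × 5 = 75 ≡ 1 (mod 37)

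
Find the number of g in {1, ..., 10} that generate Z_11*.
Number of primitive roots mod 11 = φ(10) = 4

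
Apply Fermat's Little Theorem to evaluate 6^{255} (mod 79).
69

By Fermat's Little Theorem, a^(p-1) ≡ 1 (mod p) for prime p and gcd(a, p) = 1
Here p = 79, so 6^78 ≡ 1 (mod 79)
We can reduce the exponent: 255 mod 78 = 21
So 6^255 ≡ 6^21 (mod 79)
Computing: 6^21 mod 79 = 69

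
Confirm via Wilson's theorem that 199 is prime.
(198)! mod 199 = 198. Since this equals -1 (mod 199), Wilson confirms 199 is prime.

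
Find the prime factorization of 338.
2 × 13^2

Divide by primes starting from smallest:
338 ÷ 2 = 169
169 ÷ 13 = 13
13 ÷ 13 = 1

338 = 2 × 13^2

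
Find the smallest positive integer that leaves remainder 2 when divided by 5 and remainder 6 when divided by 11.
M = 5 × 11 = 55. M₁ = 11, y₁ ≡ 1 (mod 5). M₂ = 5, y₂ ≡ 9 (mod 11). n = 2×11×1 + 6×5×9 ≡ 17 (mod 55). The smallest positive such number is 17.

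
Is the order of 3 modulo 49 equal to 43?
No, the actual order is 42, not 43.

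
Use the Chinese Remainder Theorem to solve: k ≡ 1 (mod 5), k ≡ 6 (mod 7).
6

Using the Chinese Remainder Theorem:
M = product of moduli = 35
For equation 1: M_1 = 7, 7 ≡ 2 (mod 5), inverse of 7 mod 5 is 3 (check: 2 × 3 = 6 ≡ 1 (mod 5))
For equation 2: M_2 = 5, 5 ≡ 5 (mod 7), inverse of 5 mod 7 is 3 (check: 5 × 3 = 15 ≡ 1 (mod 7))
Combine: k ≡ Σ r_i×M_i×(M_i⁻¹ mod m_i) = 1×7×3 + 6×5×3 = 21 + 90 = 111
111 mod 35 = 6
k ≡ 6 (mod 35)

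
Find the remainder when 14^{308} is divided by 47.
By Fermat: 14^{46} ≡ 1 (mod 47). 308 = 6×46 + 32. So 14^{308} ≡ 14^{32} ≡ 4 (mod 47)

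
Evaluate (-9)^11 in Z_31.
Using repeated squaring. (-9) ≡ 22 (mod 31). 11 = 8 + 2 + 1 (binary 1011). Repeated squaring mod 31: 22^1 ≡ 22; 22^2 ≡ 22² = 484 ≡ 19; 22^4 ≡ 19² = 361 ≡ 20; 22^8 ≡ 20² = 400 ≡ 28. Multiply: (-9)^11 ≡ 22^8 × 22^2 × 22^1 ≡ 28 × 19 × 22 (mod 31): 28 × 19 = 532 ≡ 5; 5 × 22 = 110 ≡ 17. So (-9)^11 ≡ 17 (mod 31).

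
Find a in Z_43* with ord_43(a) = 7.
4 has order 7 mod 43 since 4^{7} ≡ 1 (mod 43) and no smaller power works.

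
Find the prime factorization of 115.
5 × 23

Divide by primes starting from smallest:
115 ÷ 5 = 23
23 ÷ 23 = 1

115 = 5 × 23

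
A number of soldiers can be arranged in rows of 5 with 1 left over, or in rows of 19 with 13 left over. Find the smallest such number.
M = 5 × 19 = 95. M₁ = 19, y₁ ≡ 4 (mod 5). M₂ = 5, y₂ ≡ 4 (mod 19). z = 1×19×4 + 13×5×4 ≡ 51 (mod 95). The smallest positive such number is 51.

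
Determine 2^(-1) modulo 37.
2^(-1) ≡ 19 (mod 37). Verification: 2 × 19 = 38 ≡ 1 (mod 37)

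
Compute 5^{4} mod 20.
5

Using successive squaring:
Binary expansion of 4: 100
Powers of 5 mod 20 (each is the square of the previous):
  5^1 ≡ 5 (mod 20)
  5^2 ≡ 5² = 25 ≡ 5 (mod 20)
  5^4 ≡ 5² = 25 ≡ 5 (mod 20)
4 is a power of 2, so 5^4 is the last square: ≡ 5 (mod 20)
Result: 5^4 ≡ 5 (mod 20)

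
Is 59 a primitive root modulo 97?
p - 1 = 96 has prime divisors 2, 3. Check 59^(96/q) mod 97 for each: 59^(96/2) = 59^48 ≡ 96, 59^(96/3) = 59^32 ≡ 35 (mod 97). None of these is 1, so 59 has order 96 = φ(97), so it is a primitive root mod 97.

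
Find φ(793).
720

Prime factorization: 793 = 13 × 61
Using the formula φ(n) = n × Π(1 - 1/p) for each prime factor p:
φ(793) = 793 × (1 - 1/13) × (1 - 1/61)
φ(793) = 720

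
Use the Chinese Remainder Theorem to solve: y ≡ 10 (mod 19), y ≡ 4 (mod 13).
238

Using the Chinese Remainder Theorem:
M = product of moduli = 247
For equation 1: M_1 = 13, 13 ≡ 13 (mod 19), inverse of 13 mod 19 is 3 (check: 13 × 3 = 39 ≡ 1 (mod 19))
For equation 2: M_2 = 19, 19 ≡ 6 (mod 13), inverse of 19 mod 13 is 11 (check: 6 × 11 = 66 ≡ 1 (mod 13))
Combine: y ≡ Σ r_i×M_i×(M_i⁻¹ mod m_i) = 10×13×3 + 4×19×11 = 390 + 836 = 1226
1226 mod 247 = 238
y ≡ 238 (mod 247)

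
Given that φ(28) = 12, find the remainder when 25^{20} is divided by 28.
By Euler: 25^{12} ≡ 1 (mod 28) since gcd(25, 28) = 1. 20 = 1×12 + 8. So 25^{20} ≡ 25^{8} ≡ 9 (mod 28)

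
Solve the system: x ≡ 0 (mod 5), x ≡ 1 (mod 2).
M = 5 × 2 = 10. M₁ = 2, y₁ ≡ 3 (mod 5). M₂ = 5, y₂ ≡ 1 (mod 2). x = 0×2×3 + 1×5×1 ≡ 5 (mod 10)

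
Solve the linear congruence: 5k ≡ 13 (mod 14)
11

Since gcd(5, 14) = 1 divides 13, a solution exists.
Multiply both sides by the inverse of 5 mod 14:
  5^(-1) mod 14 = 3
  x ≡ 3 × 13 ≡ 39 ≡ 11 (mod 14)
Verification: 5 × 11 = 55 = 3 × 14 + 13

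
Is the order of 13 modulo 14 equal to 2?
Yes, ord_14(13) = 2.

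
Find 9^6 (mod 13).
6 = 4 + 2 (binary 110). Repeated squaring mod 13: 9^1 ≡ 9; 9^2 ≡ 9² = 81 ≡ 3; 9^4 ≡ 3² = 9 ≡ 9. Multiply: 9^6 = 9^4 × 9^2 ≡ 9 × 3 (mod 13): 9 × 3 = 27 ≡ 1. So 9^6 ≡ 1 (mod 13).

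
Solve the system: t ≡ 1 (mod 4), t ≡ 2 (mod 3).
M = 4 × 3 = 12. M₁ = 3, y₁ ≡ 3 (mod 4). M₂ = 4, y₂ ≡ 1 (mod 3). t = 1×3×3 + 2×4×1 ≡ 5 (mod 12)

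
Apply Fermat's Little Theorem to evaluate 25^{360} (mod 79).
64

By Fermat's Little Theorem, a^(p-1) ≡ 1 (mod p) for prime p and gcd(a, p) = 1
Here p = 79, so 25^78 ≡ 1 (mod 79)
We can reduce the exponent: 360 mod 78 = 48
So 25^360 ≡ 25^48 (mod 79)
Computing: 25^48 mod 79 = 64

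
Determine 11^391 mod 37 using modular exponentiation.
Using Fermat: 11^{36} ≡ 1 (mod 37). 391 ≡ 31 (mod 36). So 11^{391} ≡ 11^{31} ≡ 11 (mod 37)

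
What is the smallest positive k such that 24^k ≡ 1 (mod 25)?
Powers of 24 mod 25: 24^1≡24, 24^2≡1. Order = 2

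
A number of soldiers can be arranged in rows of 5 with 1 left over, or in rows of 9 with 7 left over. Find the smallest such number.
M = 5 × 9 = 45. M₁ = 9, y₁ ≡ 4 (mod 5). M₂ = 5, y₂ ≡ 2 (mod 9). z = 1×9×4 + 7×5×2 ≡ 16 (mod 45). The smallest positive such number is 16.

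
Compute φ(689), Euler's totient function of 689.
624

Prime factorization: 689 = 13 × 53
Using the formula φ(n) = n × Π(1 - 1/p) for each prime factor p:
φ(689) = 689 × (1 - 1/13) × (1 - 1/53)
φ(689) = 624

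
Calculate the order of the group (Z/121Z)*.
110

Prime factorization: 121 = 11^2
Using the formula φ(n) = n × Π(1 - 1/p) for each prime factor p:
φ(121) = 121 × (1 - 1/11)
φ(121) = 110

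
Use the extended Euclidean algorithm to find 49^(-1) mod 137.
Extended GCD: 49(14) + 137(-5) = 1. So 49^(-1) ≡ 14 ≡ 14 (mod 137). Verify: 49 × 14 = 686 ≡ 1 (mod 137)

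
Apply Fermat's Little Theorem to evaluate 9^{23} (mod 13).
3

By Fermat's Little Theorem, a^(p-1) ≡ 1 (mod p) for prime p and gcd(a, p) = 1
Here p = 13, so 9^12 ≡ 1 (mod 13)
We can reduce the exponent: 23 mod 12 = 11
So 9^23 ≡ 9^11 (mod 13)
Computing: 9^11 mod 13 = 3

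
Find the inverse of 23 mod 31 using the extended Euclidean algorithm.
Extended GCD: 23(-4) + 31(3) = 1. So 23^(-1) ≡ 27 ≡ 27 (mod 31). Verify: 23 × 27 = 621 ≡ 1 (mod 31)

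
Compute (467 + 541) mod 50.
8

(467 + 541) = 1008
1008 mod 50 = 8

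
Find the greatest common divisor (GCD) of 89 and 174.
1

Using the Euclidean algorithm:
89 = 0 × 174 + 89
174 = 1 × 89 + 85
89 = 1 × 85 + 4
85 = 21 × 4 + 1
4 = 4 × 1 + 0

GCD(89, 174) = 1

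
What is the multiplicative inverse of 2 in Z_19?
2^(-1) ≡ 10 (mod 19). Verification: 2 × 10 = 20 ≡ 1 (mod 19)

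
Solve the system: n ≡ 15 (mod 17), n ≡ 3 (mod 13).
M = 17 × 13 = 221. M₁ = 13, y₁ ≡ 4 (mod 17). M₂ = 17, y₂ ≡ 10 (mod 13). n = 15×13×4 + 3×17×10 ≡ 185 (mod 221)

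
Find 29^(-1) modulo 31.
15

Using Extended Euclidean Algorithm:
gcd(29, 31) = 1
Bezout coefficients: 29 × 15 + 31 × -14 = 1
So 29 × 15 ≡ 1 (mod 31)
The inverse is 15 mod 31 = 15
Verification: 29 × 15 = 435 = 14 × 31 + 1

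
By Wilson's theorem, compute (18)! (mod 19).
By Wilson's theorem, (18)! ≡ -1 ≡ 18 (mod 19)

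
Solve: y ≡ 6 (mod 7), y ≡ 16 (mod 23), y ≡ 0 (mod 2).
M = 7 × 23 × 2 = 322. M₁ = 46, y₁ ≡ 2 (mod 7). M₂ = 14, y₂ ≡ 5 (mod 23). M₃ = 161, y₃ ≡ 1 (mod 2). y = 6×46×2 + 16×14×5 + 0×161×1 ≡ 62 (mod 322)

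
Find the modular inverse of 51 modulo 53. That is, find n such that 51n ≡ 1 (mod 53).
26

Using Extended Euclidean Algorithm:
gcd(51, 53) = 1
Bezout coefficients: 51 × 26 + 53 × -25 = 1
So 51 × 26 ≡ 1 (mod 53)
The inverse is 26 mod 53 = 26
Verification: 51 × 26 = 1326 = 25 × 53 + 1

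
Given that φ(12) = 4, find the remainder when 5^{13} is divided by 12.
By Euler: 5^{4} ≡ 1 (mod 12) since gcd(5, 12) = 1. 13 = 3×4 + 1. So 5^{13} ≡ 5^{1} ≡ 5 (mod 12)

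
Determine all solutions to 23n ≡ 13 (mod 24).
11

Since gcd(23, 24) = 1 divides 13, a solution exists.
Multiply both sides by the inverse of 23 mod 24:
  23^(-1) mod 24 = 23
  x ≡ 23 × 13 ≡ 299 ≡ 11 (mod 24)
Verification: 23 × 11 = 253 = 10 × 24 + 13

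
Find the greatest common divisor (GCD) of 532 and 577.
1

Using the Euclidean algorithm:
532 = 0 × 577 + 532
577 = 1 × 532 + 45
532 = 11 × 45 + 37
45 = 1 × 37 + 8
37 = 4 × 8 + 5
8 = 1 × 5 + 3
5 = 1 × 3 + 2
3 = 1 × 2 + 1
2 = 2 × 1 + 0

GCD(532, 577) = 1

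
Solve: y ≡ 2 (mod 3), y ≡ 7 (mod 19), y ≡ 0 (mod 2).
M = 3 × 19 × 2 = 114. M₁ = 38, y₁ ≡ 2 (mod 3). M₂ = 6, y₂ ≡ 16 (mod 19). M₃ = 57, y₃ ≡ 1 (mod 2). y = 2×38×2 + 7×6×16 + 0×57×1 ≡ 26 (mod 114)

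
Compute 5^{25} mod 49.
12

Using successive squaring:
Binary expansion of 25: 11001
Powers of 5 mod 49 (each is the square of the previous):
  5^1 ≡ 5 (mod 49)
  5^2 ≡ 5² = 25 ≡ 25 (mod 49)
  5^4 ≡ 25² = 625 ≡ 37 (mod 49)
  5^8 ≡ 37² = 1369 ≡ 46 (mod 49)
  5^16 ≡ 46² = 2116 ≡ 9 (mod 49)
25 = 16 + 8 + 1, so 5^25 = 5^16 × 5^8 × 5^1 ≡ 9 × 46 × 5 (mod 49)
Multiplying step by step:
  9 × 46 = 414 ≡ 22 (mod 49)
  22 × 5 = 110 ≡ 12 (mod 49)
Result: 5^25 ≡ 12 (mod 49)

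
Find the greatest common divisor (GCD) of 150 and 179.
1

Using the Euclidean algorithm:
150 = 0 × 179 + 150
179 = 1 × 150 + 29
150 = 5 × 29 + 5
29 = 5 × 5 + 4
5 = 1 × 4 + 1
4 = 4 × 1 + 0

GCD(150, 179) = 1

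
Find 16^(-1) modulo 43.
35

Using Extended Euclidean Algorithm:
gcd(16, 43) = 1
Bezout coefficients: 16 × -8 + 43 × 3 = 1
So 16 × -8 ≡ 1 (mod 43)
The inverse is -8 mod 43 = 35
Verification: 16 × 35 = 560 = 13 × 43 + 1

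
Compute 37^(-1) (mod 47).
37^(-1) ≡ 14 (mod 47). Verification: 37 × 14 = 518 ≡ 1 (mod 47)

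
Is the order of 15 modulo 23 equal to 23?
No, the actual order is 22, not 23.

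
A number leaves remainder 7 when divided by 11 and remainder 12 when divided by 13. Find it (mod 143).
M = 11 × 13 = 143. M₁ = 13, y₁ ≡ 6 (mod 11). M₂ = 11, y₂ ≡ 6 (mod 13). t = 7×13×6 + 12×11×6 ≡ 51 (mod 143)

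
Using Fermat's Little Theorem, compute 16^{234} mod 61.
58

By Fermat's Little Theorem, a^(p-1) ≡ 1 (mod p) for prime p and gcd(a, p) = 1
Here p = 61, so 16^60 ≡ 1 (mod 61)
We can reduce the exponent: 234 mod 60 = 54
So 16^234 ≡ 16^54 (mod 61)
Computing: 16^54 mod 61 = 58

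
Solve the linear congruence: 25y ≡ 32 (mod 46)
16

Since gcd(25, 46) = 1 divides 32, a solution exists.
Multiply both sides by the inverse of 25 mod 46:
  25^(-1) mod 46 = 35
  x ≡ 35 × 32 ≡ 1120 ≡ 16 (mod 46)
Verification: 25 × 16 = 400 = 8 × 46 + 32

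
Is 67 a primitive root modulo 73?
No

To verify, check if 67^(72/q) ≢ 1 (mod 73) for each prime divisor q of 72
Divisors of 72 = 72: [1, 2, 3, 4, 6, 8, 9, 12, 18, 24, 36, 72]
  67^(72/2) = 67^36 ≡ 1 (mod 73)
  67^(72/3) = 67^24 ≡ 64 (mod 73)
Conclusion: 67 is not a primitive root modulo 73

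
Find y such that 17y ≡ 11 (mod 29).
16

Since gcd(17, 29) = 1 divides 11, a solution exists.
Multiply both sides by the inverse of 17 mod 29:
  17^(-1) mod 29 = 12
  x ≡ 12 × 11 ≡ 132 ≡ 16 (mod 29)
Verification: 17 × 16 = 272 = 9 × 29 + 11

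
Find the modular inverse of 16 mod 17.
16^(-1) ≡ 16 (mod 17). Verification: 16 × 16 = 256 ≡ 1 (mod 17)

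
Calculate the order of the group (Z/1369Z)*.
1332

Prime factorization: 1369 = 37^2
Using the formula φ(n) = n × Π(1 - 1/p) for each prime factor p:
φ(1369) = 1369 × (1 - 1/37)
φ(1369) = 1332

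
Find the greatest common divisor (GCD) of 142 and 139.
1

Using the Euclidean algorithm:
142 = 1 × 139 + 3
139 = 46 × 3 + 1
3 = 3 × 1 + 0

GCD(142, 139) = 1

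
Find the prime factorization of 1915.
5 × 383

Divide by primes starting from smallest:
1915 ÷ 5 = 383
383 ÷ 383 = 1

1915 = 5 × 383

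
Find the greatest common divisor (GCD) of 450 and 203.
1

Using the Euclidean algorithm:
450 = 2 × 203 + 44
203 = 4 × 44 + 27
44 = 1 × 27 + 17
27 = 1 × 17 + 10
17 = 1 × 10 + 7
10 = 1 × 7 + 3
7 = 2 × 3 + 1
3 = 3 × 1 + 0

GCD(450, 203) = 1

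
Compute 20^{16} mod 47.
9

Using successive squaring:
Binary expansion of 16: 10000
Powers of 20 mod 47 (each is the square of the previous):
  20^1 ≡ 20 (mod 47)
  20^2 ≡ 20² = 400 ≡ 24 (mod 47)
  20^4 ≡ 24² = 576 ≡ 12 (mod 47)
  20^8 ≡ 12² = 144 ≡ 3 (mod 47)
  20^16 ≡ 3² = 9 ≡ 9 (mod 47)
16 is a power of 2, so 20^16 is the last square: ≡ 9 (mod 47)
Result: 20^16 ≡ 9 (mod 47)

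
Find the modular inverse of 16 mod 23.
16^(-1) ≡ 13 (mod 23). Verification: 16 × 13 = 208 ≡ 1 (mod 23)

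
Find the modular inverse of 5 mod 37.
5^(-1) ≡ 15 (mod 37). Verification: 5 × 15 = 75 ≡ 1 (mod 37)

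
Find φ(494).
216

Prime factorization: 494 = 2 × 13 × 19
Using the formula φ(n) = n × Π(1 - 1/p) for each prime factor p:
φ(494) = 494 × (1 - 1/2) × (1 - 1/13) × (1 - 1/19)
φ(494) = 216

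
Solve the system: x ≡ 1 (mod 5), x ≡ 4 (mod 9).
M = 5 × 9 = 45. M₁ = 9, y₁ ≡ 4 (mod 5). M₂ = 5, y₂ ≡ 2 (mod 9). x = 1×9×4 + 4×5×2 ≡ 31 (mod 45)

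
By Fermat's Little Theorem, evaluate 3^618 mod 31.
By Fermat: 3^{30} ≡ 1 (mod 31). 618 ≡ 18 (mod 30). So 3^{618} ≡ 3^{18} ≡ 4 (mod 31)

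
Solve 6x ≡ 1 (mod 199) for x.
6^(-1) ≡ 166 (mod 199). Verification: 6 × 166 = 996 ≡ 1 (mod 199)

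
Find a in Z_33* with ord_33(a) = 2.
10 has order 2 mod 33 since 10^{2} ≡ 1 (mod 33) and no smaller power works.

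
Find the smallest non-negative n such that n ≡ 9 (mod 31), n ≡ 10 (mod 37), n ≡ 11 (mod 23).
195

Using the Chinese Remainder Theorem:
M = product of moduli = 26381
For equation 1: M_1 = 851, 851 ≡ 14 (mod 31), inverse of 851 mod 31 is 20 (check: 14 × 20 = 280 ≡ 1 (mod 31))
For equation 2: M_2 = 713, 713 ≡ 10 (mod 37), inverse of 713 mod 37 is 26 (check: 10 × 26 = 260 ≡ 1 (mod 37))
For equation 3: M_3 = 1147, 1147 ≡ 20 (mod 23), inverse of 1147 mod 23 is 15 (check: 20 × 15 = 300 ≡ 1 (mod 23))
Combine: n ≡ Σ r_i×M_i×(M_i⁻¹ mod m_i) = 9×851×20 + 10×713×26 + 11×1147×15 = 153180 + 185380 + 189255 = 527815
527815 mod 26381 = 195
n ≡ 195 (mod 26381)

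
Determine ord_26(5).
Powers of 5 mod 26: 5^1≡5, 5^2≡25, 5^3≡21, 5^4≡1. Order = 4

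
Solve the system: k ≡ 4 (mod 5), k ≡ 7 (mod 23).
M = 5 × 23 = 115. M₁ = 23, y₁ ≡ 2 (mod 5). M₂ = 5, y₂ ≡ 14 (mod 23). k = 4×23×2 + 7×5×14 ≡ 99 (mod 115)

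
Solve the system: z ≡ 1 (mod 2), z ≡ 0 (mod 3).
M = 2 × 3 = 6. M₁ = 3, y₁ ≡ 1 (mod 2). M₂ = 2, y₂ ≡ 2 (mod 3). z = 1×3×1 + 0×2×2 ≡ 3 (mod 6)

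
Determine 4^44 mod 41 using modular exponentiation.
Using Fermat: 4^{40} ≡ 1 (mod 41). 44 ≡ 4 (mod 40). So 4^{44} ≡ 4^{4} ≡ 10 (mod 41)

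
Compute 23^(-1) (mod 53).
23^(-1) ≡ 30 (mod 53). Verification: 23 × 30 = 690 ≡ 1 (mod 53)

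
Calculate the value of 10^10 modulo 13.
10 = 8 + 2 (binary 1010). Repeated squaring mod 13: 10^1 ≡ 10; 10^2 ≡ 10² = 100 ≡ 9; 10^4 ≡ 9² = 81 ≡ 3; 10^8 ≡ 3² = 9 ≡ 9. Multiply: 10^10 = 10^8 × 10^2 ≡ 9 × 9 (mod 13): 9 × 9 = 81 ≡ 3. So 10^10 ≡ 3 (mod 13).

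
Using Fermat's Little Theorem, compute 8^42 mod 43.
By Fermat's Little Theorem, 8^{42} ≡ 1 (mod 43) since 43 is prime and gcd(8, 43) = 1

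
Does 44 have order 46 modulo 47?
p - 1 = 46 has prime divisors 2, 23. Check 44^(46/q) mod 47 for each: 44^(46/2) = 44^23 ≡ 46, 44^(46/23) = 44^2 ≡ 9 (mod 47). None of these is 1, so 44 has order 46 = φ(47), so it is a primitive root mod 47.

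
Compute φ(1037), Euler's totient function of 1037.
960

Prime factorization: 1037 = 17 × 61
Using the formula φ(n) = n × Π(1 - 1/p) for each prime factor p:
φ(1037) = 1037 × (1 - 1/17) × (1 - 1/61)
φ(1037) = 960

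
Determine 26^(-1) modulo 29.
26^(-1) ≡ 19 (mod 29). Verification: 26 × 19 = 494 ≡ 1 (mod 29)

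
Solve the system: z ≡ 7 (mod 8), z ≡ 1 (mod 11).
M = 8 × 11 = 88. M₁ = 11, y₁ ≡ 3 (mod 8). M₂ = 8, y₂ ≡ 7 (mod 11). z = 7×11×3 + 1×8×7 ≡ 23 (mod 88)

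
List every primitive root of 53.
Primitive roots mod 53: {2, 3, 5, 8, 12, 14, 18, 19, 20, 21, 22, 26, 27, 31, 32, 33, 34, 35, 39, 41, 45, 48, 50, 51}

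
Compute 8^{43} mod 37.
29

Using successive squaring:
Binary expansion of 43: 101011
Powers of 8 mod 37 (each is the square of the previous):
  8^1 ≡ 8 (mod 37)
  8^2 ≡ 8² = 64 ≡ 27 (mod 37)
  8^4 ≡ 27² = 729 ≡ 26 (mod 37)
  8^8 ≡ 26² = 676 ≡ 10 (mod 37)
  8^16 ≡ 10² = 100 ≡ 26 (mod 37)
  8^32 ≡ 26² = 676 ≡ 10 (mod 37)
43 = 32 + 8 + 2 + 1, so 8^43 = 8^32 × 8^8 × 8^2 × 8^1 ≡ 10 × 10 × 27 × 8 (mod 37)
Multiplying step by step:
  10 × 10 = 100 ≡ 26 (mod 37)
  26 × 27 = 702 ≡ 36 (mod 37)
  36 × 8 = 288 ≡ 29 (mod 37)
Result: 8^43 ≡ 29 (mod 37)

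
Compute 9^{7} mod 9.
0

Using successive squaring:
Binary expansion of 7: 111
Powers of 9 mod 9 (each is the square of the previous):
  9^1 ≡ 0 (mod 9)
  9^2 ≡ 0² = 0 ≡ 0 (mod 9)
  9^4 ≡ 0² = 0 ≡ 0 (mod 9)
7 = 4 + 2 + 1, so 9^7 = 9^4 × 9^2 × 9^1 ≡ 0 × 0 × 0 (mod 9)
Multiplying step by step:
  0 × 0 = 0 ≡ 0 (mod 9)
  0 × 0 = 0 ≡ 0 (mod 9)
Result: 9^7 ≡ 0 (mod 9)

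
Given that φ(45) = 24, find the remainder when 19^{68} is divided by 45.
By Euler: 19^{24} ≡ 1 (mod 45) since gcd(19, 45) = 1. 68 = 2×24 + 20. So 19^{68} ≡ 19^{20} ≡ 1 (mod 45)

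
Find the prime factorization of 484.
2^2 × 11^2

Divide by primes starting from smallest:
484 ÷ 2 = 242
242 ÷ 2 = 121
121 ÷ 11 = 11
11 ÷ 11 = 1

484 = 2^2 × 11^2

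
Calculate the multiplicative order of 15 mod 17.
Powers of 15 mod 17: 15^1≡15, 15^2≡4, 15^3≡9, 15^4≡16, 15^5≡2, 15^6≡13, 15^7≡8, 15^8≡1. Order = 8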